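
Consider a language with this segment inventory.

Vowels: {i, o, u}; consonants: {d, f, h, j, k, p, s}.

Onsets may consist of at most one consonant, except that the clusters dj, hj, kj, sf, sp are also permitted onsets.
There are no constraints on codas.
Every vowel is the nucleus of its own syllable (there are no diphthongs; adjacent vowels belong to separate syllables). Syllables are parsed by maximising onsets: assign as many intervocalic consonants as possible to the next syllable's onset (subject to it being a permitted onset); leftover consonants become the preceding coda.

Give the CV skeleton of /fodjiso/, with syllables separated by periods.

Vowels present: o, i, o; each is a nucleus, giving 3 syllables.
Between /o/ (V1) and /i/ (V2): /dj/ — entire cluster is a permitted onset → onset /dj/, coda ∅.
Between /i/ (V2) and /o/ (V3): just /s/ — single C goes to the following onset.
Syllabification: fo.dji.so.
Mapping each syllable to C/V: /fo/ → CV, /dji/ → CCV, /so/ → CV.

CV.CCV.CV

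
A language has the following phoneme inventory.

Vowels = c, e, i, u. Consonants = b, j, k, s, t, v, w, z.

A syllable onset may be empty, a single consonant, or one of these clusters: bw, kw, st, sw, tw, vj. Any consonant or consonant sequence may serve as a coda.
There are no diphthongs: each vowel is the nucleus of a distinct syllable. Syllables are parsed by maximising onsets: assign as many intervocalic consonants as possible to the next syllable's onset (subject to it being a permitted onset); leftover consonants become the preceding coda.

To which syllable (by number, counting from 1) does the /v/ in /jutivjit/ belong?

3

The vowels are u, i, i — 3 nuclei, so 3 syllables.
σ1/σ2 boundary: just /t/ — single C goes to the following onset.
σ2/σ3 boundary: /vj/ — entire cluster is a permitted onset → onset /vj/, coda ∅.
Syllabification: ju.ti.vjit.
The /v/ is in the onset of syllable 3 (/vjit/).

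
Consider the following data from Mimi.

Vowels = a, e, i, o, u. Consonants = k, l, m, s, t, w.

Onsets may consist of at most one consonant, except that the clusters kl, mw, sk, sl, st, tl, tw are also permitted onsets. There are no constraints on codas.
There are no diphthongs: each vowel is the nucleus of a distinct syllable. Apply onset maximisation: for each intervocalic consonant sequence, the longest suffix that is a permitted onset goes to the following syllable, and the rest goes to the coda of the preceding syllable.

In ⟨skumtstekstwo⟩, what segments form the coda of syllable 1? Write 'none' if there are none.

The vowels are u, e, o — 3 nuclei, so 3 syllables.
σ1/σ2 boundary: /mtst/ splits as /mt/ + /st/ (/st/ is the longest suffix that is a licit onset).
σ2/σ3 boundary: /kstw/; trying suffixes from longest down, /tw/ is the first permitted one, so coda /ks/ | onset /tw/.
So the parse is skumt.steks.two.
Syllable 1 is /skumt/: onset /sk/, nucleus /u/, coda /mt/.

mt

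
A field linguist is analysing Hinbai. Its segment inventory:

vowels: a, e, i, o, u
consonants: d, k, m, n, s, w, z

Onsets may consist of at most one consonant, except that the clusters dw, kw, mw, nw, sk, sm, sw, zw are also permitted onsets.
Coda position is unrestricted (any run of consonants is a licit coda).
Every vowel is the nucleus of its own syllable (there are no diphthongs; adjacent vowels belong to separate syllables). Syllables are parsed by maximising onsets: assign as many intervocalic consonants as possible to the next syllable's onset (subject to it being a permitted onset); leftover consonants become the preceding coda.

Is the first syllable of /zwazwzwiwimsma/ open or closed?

closed

Nuclei (vowels): a, i, i, a → 4 syllables.
V1 /a/ – V2 /i/: cluster /zwzw/ — the longest permitted-onset suffix is /zw/; onset = /zw/, preceding coda = /zw/.
V2 /i/ – V3 /i/: just /w/ — single C goes to the following onset.
V3 /i/ – V4 /a/: /msm/ — longest licit onset from the right is /sm/, leaving /m/ as coda.
So the parse is zwazw.zwi.wim.sma.
Syllable 1 is /zwazw/ with coda /zw/, so it is closed.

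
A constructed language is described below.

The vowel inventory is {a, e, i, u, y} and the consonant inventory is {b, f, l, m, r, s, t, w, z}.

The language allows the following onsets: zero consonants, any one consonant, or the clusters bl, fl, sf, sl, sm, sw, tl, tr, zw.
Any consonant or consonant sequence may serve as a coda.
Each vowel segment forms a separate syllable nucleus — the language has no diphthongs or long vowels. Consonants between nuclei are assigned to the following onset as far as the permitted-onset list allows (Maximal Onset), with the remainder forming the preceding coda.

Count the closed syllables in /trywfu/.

1

The vowels are y, u — 2 nuclei, so 2 syllables.
σ1/σ2 boundary: cluster /wf/ — the longest permitted-onset suffix is /f/; onset = /f/, preceding coda = /w/.
Syllabification: tryw.fu.
Classifying each syllable: /tryw/ (closed), /fu/ (open).
Closed syllables: 1.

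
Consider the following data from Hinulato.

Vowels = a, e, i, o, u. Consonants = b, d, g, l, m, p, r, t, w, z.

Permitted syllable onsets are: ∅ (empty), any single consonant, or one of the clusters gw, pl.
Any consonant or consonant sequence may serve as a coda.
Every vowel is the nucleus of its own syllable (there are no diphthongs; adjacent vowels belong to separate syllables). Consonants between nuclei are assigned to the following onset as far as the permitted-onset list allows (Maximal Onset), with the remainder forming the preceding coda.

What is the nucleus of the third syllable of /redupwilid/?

i

The vowels are e, u, i, i — 4 nuclei, so 4 syllables.
The third nucleus (vowel 3 from the left) is /i/.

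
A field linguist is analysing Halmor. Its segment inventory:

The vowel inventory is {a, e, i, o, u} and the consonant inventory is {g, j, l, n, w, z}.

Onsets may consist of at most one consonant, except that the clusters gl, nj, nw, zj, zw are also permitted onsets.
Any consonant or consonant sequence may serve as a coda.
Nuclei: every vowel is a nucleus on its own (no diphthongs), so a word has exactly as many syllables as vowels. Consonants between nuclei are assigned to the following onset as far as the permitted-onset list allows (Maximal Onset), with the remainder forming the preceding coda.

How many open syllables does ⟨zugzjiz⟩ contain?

Vowels present: u, i; each is a nucleus, giving 2 syllables.
σ1/σ2 boundary: cluster /gzj/ — the longest permitted-onset suffix is /zj/; onset = /zj/, preceding coda = /g/.
Result: zug.zjiz.
Classifying each syllable: /zug/ (closed), /zjiz/ (closed).
Open syllables: 0.

0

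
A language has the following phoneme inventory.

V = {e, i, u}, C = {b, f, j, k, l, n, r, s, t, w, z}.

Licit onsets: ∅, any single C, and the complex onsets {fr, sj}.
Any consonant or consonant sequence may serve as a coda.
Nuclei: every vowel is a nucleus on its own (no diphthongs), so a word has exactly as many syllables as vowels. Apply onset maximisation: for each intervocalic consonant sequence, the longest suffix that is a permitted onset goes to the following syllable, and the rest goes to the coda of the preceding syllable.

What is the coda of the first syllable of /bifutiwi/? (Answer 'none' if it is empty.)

Vowels present: i, u, i, i; each is a nucleus, giving 4 syllables.
σ1/σ2 boundary: /f/ → onset of the next syllable (single consonants are always licit onsets).
σ2/σ3 boundary: /t/ → onset of the next syllable (single consonants are always licit onsets).
σ3/σ4 boundary: just /w/ — single C goes to the following onset.
Putting it together: bi.fu.ti.wi.
Syllable 1 is /bi/: onset /b/, nucleus /i/, coda ∅.

none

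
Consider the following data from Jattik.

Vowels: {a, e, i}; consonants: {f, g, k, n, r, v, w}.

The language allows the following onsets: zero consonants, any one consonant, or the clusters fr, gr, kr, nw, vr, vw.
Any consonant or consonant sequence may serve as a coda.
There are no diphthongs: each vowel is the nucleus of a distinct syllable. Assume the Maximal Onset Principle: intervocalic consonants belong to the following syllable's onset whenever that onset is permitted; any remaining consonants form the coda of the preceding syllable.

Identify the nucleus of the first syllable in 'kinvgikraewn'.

i

Vowels present: i, i, a, e; each is a nucleus, giving 4 syllables.
The first nucleus (vowel 1 from the left) is /i/.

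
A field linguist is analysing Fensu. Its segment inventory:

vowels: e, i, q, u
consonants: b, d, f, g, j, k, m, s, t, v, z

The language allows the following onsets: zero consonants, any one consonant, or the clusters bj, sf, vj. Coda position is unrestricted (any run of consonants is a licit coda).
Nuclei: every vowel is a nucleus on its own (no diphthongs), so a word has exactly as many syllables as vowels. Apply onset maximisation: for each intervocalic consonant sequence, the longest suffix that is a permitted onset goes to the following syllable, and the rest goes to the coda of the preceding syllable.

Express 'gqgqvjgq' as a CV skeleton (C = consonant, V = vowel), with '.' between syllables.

Vowels present: q, q, q; each is a nucleus, giving 3 syllables.
/q…q/ gap (V1→V2): /g/ is a single consonant, so it becomes the next onset.
/q…q/ gap (V2→V3): /vjg/ splits as /vj/ + /g/ (/g/ is the longest suffix that is a licit onset).
Result: gq.gqvj.gq.
Mapping each syllable to C/V: /gq/ → CV, /gqvj/ → CVCC, /gq/ → CV.

CV.CVCC.CV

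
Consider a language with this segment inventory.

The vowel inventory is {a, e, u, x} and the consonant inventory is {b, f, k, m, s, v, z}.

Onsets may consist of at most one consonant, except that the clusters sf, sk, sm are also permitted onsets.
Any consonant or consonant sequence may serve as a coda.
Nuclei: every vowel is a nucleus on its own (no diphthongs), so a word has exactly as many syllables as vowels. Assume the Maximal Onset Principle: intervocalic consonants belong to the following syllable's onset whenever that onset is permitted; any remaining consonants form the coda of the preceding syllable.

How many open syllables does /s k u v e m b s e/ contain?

The vowels are u, e, e — 3 nuclei, so 3 syllables.
σ1/σ2 boundary: /v/ is a single consonant, so it becomes the next onset.
σ2/σ3 boundary: cluster /mbs/ — the longest permitted-onset suffix is /s/; onset = /s/, preceding coda = /mb/.
Putting it together: sku.vemb.se.
Classifying each syllable: /sku/ (open), /vemb/ (closed), /se/ (open).
Open syllables: 2.

2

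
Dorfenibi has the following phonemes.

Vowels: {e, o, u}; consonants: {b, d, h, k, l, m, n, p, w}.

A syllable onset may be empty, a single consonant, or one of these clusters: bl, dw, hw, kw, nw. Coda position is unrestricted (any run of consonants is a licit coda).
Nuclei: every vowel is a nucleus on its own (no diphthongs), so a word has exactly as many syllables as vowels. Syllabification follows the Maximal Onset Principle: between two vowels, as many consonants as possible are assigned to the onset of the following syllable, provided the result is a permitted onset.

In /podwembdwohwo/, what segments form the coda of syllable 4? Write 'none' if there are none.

Vowels present: o, e, o, o; each is a nucleus, giving 4 syllables.
σ1/σ2 boundary: /dw/ — entire cluster is a permitted onset → onset /dw/, coda ∅.
σ2/σ3 boundary: /mbdw/; trying suffixes from longest down, /dw/ is the first permitted one, so coda /mb/ | onset /dw/.
σ3/σ4 boundary: cluster /hw/ — /hw/ is itself a permitted onset, so the whole cluster goes right; preceding coda = ∅.
Syllabification: po.dwemb.dwo.hwo.
Syllable 4 is /hwo/: onset /hw/, nucleus /o/, coda ∅.

none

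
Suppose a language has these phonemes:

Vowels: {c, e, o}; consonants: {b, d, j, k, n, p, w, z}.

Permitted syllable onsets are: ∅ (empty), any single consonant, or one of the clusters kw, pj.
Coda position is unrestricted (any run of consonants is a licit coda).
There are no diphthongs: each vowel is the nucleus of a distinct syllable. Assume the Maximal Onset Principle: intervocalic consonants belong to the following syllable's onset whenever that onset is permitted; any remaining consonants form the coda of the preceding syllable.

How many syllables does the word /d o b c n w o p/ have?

3

Nuclei (vowels): o, c, o → 3 syllables.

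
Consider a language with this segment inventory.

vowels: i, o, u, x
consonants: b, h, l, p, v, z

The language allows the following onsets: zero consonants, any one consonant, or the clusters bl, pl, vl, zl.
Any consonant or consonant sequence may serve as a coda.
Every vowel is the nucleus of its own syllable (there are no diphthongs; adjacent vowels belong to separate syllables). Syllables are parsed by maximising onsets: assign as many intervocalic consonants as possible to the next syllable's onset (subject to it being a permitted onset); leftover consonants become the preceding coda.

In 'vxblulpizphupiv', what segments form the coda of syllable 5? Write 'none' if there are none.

Nuclei (vowels): x, u, i, u, i → 5 syllables.
/x…u/ gap (V1→V2): cluster /bl/ — /bl/ is itself a permitted onset, so the whole cluster goes right; preceding coda = ∅.
/u…i/ gap (V2→V3): /lp/ splits as /l/ + /p/ (/p/ is the longest suffix that is a licit onset).
/i…u/ gap (V3→V4): /zph/ — longest licit onset from the right is /h/, leaving /zp/ as coda.
/u…i/ gap (V4→V5): /p/ → onset of the next syllable (single consonants are always licit onsets).
Syllabification: vx.blul.pizp.hu.piv.
Syllable 5 is /piv/: onset /p/, nucleus /i/, coda /v/.

v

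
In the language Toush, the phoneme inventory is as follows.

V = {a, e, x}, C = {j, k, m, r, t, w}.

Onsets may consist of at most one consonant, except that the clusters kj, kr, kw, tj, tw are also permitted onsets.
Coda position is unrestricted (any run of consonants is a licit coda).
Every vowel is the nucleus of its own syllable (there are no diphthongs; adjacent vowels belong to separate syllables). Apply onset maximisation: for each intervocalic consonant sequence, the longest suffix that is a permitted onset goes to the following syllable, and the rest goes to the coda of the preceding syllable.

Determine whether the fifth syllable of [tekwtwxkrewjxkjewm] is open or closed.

The vowels are e, x, e, x, e — 5 nuclei, so 5 syllables.
/e…x/ gap (V1→V2): /kwtw/ splits as /kw/ + /tw/ (/tw/ is the longest suffix that is a licit onset).
/x…e/ gap (V2→V3): /kr/ — entire cluster is a permitted onset → onset /kr/, coda ∅.
/e…x/ gap (V3→V4): /wj/ — longest licit onset from the right is /j/, leaving /w/ as coda.
/x…e/ gap (V4→V5): /kj/ — entire cluster is a permitted onset → onset /kj/, coda ∅.
Putting it together: tekw.twx.krew.jx.kjewm.
Syllable 5 is /kjewm/ with coda /wm/, so it is closed.

closed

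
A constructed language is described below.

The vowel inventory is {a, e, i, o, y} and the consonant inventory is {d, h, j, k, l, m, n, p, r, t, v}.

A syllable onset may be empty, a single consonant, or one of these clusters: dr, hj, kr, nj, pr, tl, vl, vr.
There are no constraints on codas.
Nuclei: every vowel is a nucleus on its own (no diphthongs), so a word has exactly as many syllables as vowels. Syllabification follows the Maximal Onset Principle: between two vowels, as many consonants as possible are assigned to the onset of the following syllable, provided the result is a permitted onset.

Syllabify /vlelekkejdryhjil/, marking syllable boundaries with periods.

vle.lek.kej.dry.hjil

Vowels present: e, e, e, y, i; each is a nucleus, giving 5 syllables.
Between /e/ (V1) and /e/ (V2): /l/ is a single consonant, so it becomes the next onset.
Between /e/ (V2) and /e/ (V3): /kk/ — longest licit onset from the right is /k/, leaving /k/ as coda.
Between /e/ (V3) and /y/ (V4): cluster /jdr/ — the longest permitted-onset suffix is /dr/; onset = /dr/, preceding coda = /j/.
Between /y/ (V4) and /i/ (V5): /hj/ is a licit onset in full, so it all attaches to the next syllable.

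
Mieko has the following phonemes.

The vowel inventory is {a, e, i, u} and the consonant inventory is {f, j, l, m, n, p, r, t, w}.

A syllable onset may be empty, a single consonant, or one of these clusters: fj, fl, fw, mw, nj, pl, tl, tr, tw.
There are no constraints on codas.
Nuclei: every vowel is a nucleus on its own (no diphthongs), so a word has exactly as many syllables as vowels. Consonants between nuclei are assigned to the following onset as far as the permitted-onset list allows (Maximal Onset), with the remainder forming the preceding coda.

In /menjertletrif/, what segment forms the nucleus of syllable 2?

Nuclei (vowels): e, e, e, i → 4 syllables.
The second nucleus (vowel 2 from the left) is /e/.

e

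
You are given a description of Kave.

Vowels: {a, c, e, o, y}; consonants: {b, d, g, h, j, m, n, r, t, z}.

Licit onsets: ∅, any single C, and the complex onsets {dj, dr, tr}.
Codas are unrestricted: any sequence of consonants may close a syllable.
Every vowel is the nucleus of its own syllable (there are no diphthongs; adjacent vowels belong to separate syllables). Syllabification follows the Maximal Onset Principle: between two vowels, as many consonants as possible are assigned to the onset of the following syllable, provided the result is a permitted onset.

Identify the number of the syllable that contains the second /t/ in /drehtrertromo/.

The vowels are e, e, o, o — 4 nuclei, so 4 syllables.
σ1/σ2 boundary: cluster /htr/ — the longest permitted-onset suffix is /tr/; onset = /tr/, preceding coda = /h/.
σ2/σ3 boundary: cluster /rtr/ — the longest permitted-onset suffix is /tr/; onset = /tr/, preceding coda = /r/.
σ3/σ4 boundary: just /m/ — single C goes to the following onset.
Syllabification: dreh.trer.tro.mo.
The second /t/ is in the onset of syllable 3 (/tro/).

3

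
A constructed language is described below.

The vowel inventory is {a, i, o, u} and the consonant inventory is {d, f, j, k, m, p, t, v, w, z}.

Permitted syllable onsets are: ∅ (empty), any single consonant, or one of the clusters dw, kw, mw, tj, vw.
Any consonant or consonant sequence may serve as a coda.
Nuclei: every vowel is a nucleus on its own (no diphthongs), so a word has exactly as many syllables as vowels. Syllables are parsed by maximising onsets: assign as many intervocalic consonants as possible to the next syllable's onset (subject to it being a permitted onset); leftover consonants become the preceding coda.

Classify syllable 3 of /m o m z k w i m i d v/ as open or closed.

The vowels are o, i, i — 3 nuclei, so 3 syllables.
/o…i/ gap (V1→V2): /mzkw/ splits as /mz/ + /kw/ (/kw/ is the longest suffix that is a licit onset).
/i…i/ gap (V2→V3): /m/ → onset of the next syllable (single consonants are always licit onsets).
Result: momz.kwi.midv.
Syllable 3 is /midv/ with coda /dv/, so it is closed.

closed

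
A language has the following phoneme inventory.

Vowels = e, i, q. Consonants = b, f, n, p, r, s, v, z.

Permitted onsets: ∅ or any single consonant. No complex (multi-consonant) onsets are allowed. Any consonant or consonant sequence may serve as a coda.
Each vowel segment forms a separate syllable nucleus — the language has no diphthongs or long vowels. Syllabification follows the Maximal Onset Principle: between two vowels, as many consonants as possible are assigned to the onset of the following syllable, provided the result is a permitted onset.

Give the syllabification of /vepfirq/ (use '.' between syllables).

The vowels are e, i, q — 3 nuclei, so 3 syllables.
Between /e/ (V1) and /i/ (V2): cluster /pf/ — the longest permitted-onset suffix is /f/; onset = /f/, preceding coda = /p/.
Between /i/ (V2) and /q/ (V3): /r/ is a single consonant, so it becomes the next onset.

vep.fi.rq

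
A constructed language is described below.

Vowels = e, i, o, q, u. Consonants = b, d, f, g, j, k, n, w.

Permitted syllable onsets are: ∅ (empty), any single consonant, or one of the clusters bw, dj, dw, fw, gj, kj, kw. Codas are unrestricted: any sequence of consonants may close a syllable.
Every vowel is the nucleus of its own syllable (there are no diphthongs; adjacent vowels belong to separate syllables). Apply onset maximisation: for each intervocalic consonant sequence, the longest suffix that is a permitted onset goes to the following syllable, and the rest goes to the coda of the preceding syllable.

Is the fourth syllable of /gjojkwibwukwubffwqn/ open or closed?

closed

Nuclei (vowels): o, i, u, u, q → 5 syllables.
/o…i/ gap (V1→V2): /jkw/ splits as /j/ + /kw/ (/kw/ is the longest suffix that is a licit onset).
/i…u/ gap (V2→V3): /bw/ is a licit onset in full, so it all attaches to the next syllable.
/u…u/ gap (V3→V4): cluster /kw/ — /kw/ is itself a permitted onset, so the whole cluster goes right; preceding coda = ∅.
/u…q/ gap (V4→V5): /bffw/ — longest licit onset from the right is /fw/, leaving /bf/ as coda.
So the parse is gjoj.kwi.bwu.kwubf.fwqn.
Syllable 4 is /kwubf/ with coda /bf/, so it is closed.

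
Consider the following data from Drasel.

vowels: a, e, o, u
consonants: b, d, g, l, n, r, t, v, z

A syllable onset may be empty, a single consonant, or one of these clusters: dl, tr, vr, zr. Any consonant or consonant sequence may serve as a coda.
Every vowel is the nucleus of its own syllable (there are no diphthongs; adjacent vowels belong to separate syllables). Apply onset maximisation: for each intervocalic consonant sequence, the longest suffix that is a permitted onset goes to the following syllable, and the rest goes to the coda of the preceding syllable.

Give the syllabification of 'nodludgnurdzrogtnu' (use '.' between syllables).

The vowels are o, u, u, o, u — 5 nuclei, so 5 syllables.
Between /o/ (V1) and /u/ (V2): /dl/ is a licit onset in full, so it all attaches to the next syllable.
Between /u/ (V2) and /u/ (V3): /dgn/ splits as /dg/ + /n/ (/n/ is the longest suffix that is a licit onset).
Between /u/ (V3) and /o/ (V4): /rdzr/ — longest licit onset from the right is /zr/, leaving /rd/ as coda.
Between /o/ (V4) and /u/ (V5): /gtn/ splits as /gt/ + /n/ (/n/ is the longest suffix that is a licit onset).

no.dludg.nurd.zrogt.nu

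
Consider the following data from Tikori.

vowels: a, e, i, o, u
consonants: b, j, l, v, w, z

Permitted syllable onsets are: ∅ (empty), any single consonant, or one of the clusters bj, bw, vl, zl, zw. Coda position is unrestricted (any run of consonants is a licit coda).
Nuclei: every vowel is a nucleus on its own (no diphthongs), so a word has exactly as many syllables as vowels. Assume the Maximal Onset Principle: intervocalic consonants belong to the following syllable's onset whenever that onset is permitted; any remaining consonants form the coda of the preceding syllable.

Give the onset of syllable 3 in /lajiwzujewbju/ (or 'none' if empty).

Nuclei (vowels): a, i, u, e, u → 5 syllables.
V1 /a/ – V2 /i/: /j/ is a single consonant, so it becomes the next onset.
V2 /i/ – V3 /u/: /wz/ — longest licit onset from the right is /z/, leaving /w/ as coda.
V3 /u/ – V4 /e/: just /j/ — single C goes to the following onset.
V4 /e/ – V5 /u/: cluster /wbj/ — the longest permitted-onset suffix is /bj/; onset = /bj/, preceding coda = /w/.
Putting it together: la.jiw.zu.jew.bju.
Syllable 3 is /zu/: onset /z/, nucleus /u/, coda ∅.

z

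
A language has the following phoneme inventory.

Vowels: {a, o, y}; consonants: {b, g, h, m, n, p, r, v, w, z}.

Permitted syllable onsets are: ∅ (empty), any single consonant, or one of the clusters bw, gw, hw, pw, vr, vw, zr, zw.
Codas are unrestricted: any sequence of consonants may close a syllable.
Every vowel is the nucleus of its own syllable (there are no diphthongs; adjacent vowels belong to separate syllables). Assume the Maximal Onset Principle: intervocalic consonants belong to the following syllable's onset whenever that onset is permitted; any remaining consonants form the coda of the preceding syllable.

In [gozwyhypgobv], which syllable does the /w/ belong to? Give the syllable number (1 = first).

The vowels are o, y, y, o — 4 nuclei, so 4 syllables.
σ1/σ2 boundary: /zw/ is a licit onset in full, so it all attaches to the next syllable.
σ2/σ3 boundary: just /h/ — single C goes to the following onset.
σ3/σ4 boundary: /pg/ splits as /p/ + /g/ (/g/ is the longest suffix that is a licit onset).
Result: go.zwy.hyp.gobv.
The /w/ is in the onset of syllable 2 (/zwy/).

2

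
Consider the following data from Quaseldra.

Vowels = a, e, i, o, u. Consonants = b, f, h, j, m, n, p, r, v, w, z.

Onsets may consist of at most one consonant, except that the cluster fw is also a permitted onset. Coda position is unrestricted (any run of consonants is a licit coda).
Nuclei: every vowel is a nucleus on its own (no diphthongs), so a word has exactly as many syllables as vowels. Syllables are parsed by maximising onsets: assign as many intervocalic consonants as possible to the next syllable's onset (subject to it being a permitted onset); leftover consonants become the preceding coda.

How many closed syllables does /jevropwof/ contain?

The vowels are e, o, o — 3 nuclei, so 3 syllables.
V1 /e/ – V2 /o/: /vr/ — longest licit onset from the right is /r/, leaving /v/ as coda.
V2 /o/ – V3 /o/: /pw/; trying suffixes from longest down, /w/ is the first permitted one, so coda /p/ | onset /w/.
Result: jev.rop.wof.
Classifying each syllable: /jev/ (closed), /rop/ (closed), /wof/ (closed).
Closed syllables: 3.

3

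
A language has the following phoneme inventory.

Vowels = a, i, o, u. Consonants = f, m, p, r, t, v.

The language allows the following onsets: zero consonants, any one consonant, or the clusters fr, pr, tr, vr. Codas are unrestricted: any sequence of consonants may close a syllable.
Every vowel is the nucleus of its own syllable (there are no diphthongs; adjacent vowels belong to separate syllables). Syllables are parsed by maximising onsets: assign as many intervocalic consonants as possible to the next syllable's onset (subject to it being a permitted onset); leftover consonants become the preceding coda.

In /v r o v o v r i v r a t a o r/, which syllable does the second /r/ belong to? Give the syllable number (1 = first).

3

Nuclei (vowels): o, o, i, a, a, o → 6 syllables.
Between /o/ (V1) and /o/ (V2): /v/ is a single consonant, so it becomes the next onset.
Between /o/ (V2) and /i/ (V3): /vr/ is a licit onset in full, so it all attaches to the next syllable.
Between /i/ (V3) and /a/ (V4): cluster /vr/ — /vr/ is itself a permitted onset, so the whole cluster goes right; preceding coda = ∅.
Between /a/ (V4) and /a/ (V5): /t/ → onset of the next syllable (single consonants are always licit onsets).
Between /a/ (V5) and /o/ (V6): nothing intervenes; syllable break is V.V.
Syllabification: vro.vo.vri.vra.ta.or.
The second /r/ is in the onset of syllable 3 (/vri/).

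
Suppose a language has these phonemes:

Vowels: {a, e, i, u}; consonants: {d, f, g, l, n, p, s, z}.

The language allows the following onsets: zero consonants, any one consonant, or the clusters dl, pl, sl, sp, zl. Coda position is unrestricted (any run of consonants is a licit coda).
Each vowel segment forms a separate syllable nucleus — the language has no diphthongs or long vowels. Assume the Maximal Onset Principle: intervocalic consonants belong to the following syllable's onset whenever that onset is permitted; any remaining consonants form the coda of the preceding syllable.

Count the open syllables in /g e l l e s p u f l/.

1

The vowels are e, e, u — 3 nuclei, so 3 syllables.
V1 /e/ – V2 /e/: /ll/ splits as /l/ + /l/ (/l/ is the longest suffix that is a licit onset).
V2 /e/ – V3 /u/: /sp/ is a licit onset in full, so it all attaches to the next syllable.
So the parse is gel.le.spufl.
Classifying each syllable: /gel/ (closed), /le/ (open), /spufl/ (closed).
Open syllables: 1.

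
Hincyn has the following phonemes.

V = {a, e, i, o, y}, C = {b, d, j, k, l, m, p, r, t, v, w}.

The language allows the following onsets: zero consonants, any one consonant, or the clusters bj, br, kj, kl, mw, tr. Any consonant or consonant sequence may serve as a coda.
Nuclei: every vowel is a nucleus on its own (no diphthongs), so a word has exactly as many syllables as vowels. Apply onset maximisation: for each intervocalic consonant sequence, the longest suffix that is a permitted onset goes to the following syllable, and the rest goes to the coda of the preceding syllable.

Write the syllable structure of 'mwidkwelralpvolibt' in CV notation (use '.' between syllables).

CCVCC.CVC.CVCC.CV.CVCC

The vowels are i, e, a, o, i — 5 nuclei, so 5 syllables.
V1 /i/ – V2 /e/: /dkw/ splits as /dk/ + /w/ (/w/ is the longest suffix that is a licit onset).
V2 /e/ – V3 /a/: /lr/ — longest licit onset from the right is /r/, leaving /l/ as coda.
V3 /a/ – V4 /o/: /lpv/ — longest licit onset from the right is /v/, leaving /lp/ as coda.
V4 /o/ – V5 /i/: just /l/ — single C goes to the following onset.
Syllabification: mwidk.wel.ralp.vo.libt.
Mapping each syllable to C/V: /mwidk/ → CCVCC, /wel/ → CVC, /ralp/ → CVCC, /vo/ → CV, /libt/ → CVCC.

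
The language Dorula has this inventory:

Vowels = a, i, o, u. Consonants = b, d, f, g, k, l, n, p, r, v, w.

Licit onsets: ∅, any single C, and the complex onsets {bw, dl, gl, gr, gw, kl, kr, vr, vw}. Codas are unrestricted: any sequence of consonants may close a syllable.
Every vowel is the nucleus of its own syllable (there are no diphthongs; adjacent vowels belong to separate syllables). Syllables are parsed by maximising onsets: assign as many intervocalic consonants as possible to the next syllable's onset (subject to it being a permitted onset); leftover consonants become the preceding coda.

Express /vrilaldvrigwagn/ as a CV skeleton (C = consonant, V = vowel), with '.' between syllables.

CCV.CVCC.CCV.CCVCC

Nuclei (vowels): i, a, i, a → 4 syllables.
σ1/σ2 boundary: /l/ → onset of the next syllable (single consonants are always licit onsets).
σ2/σ3 boundary: /ldvr/; trying suffixes from longest down, /vr/ is the first permitted one, so coda /ld/ | onset /vr/.
σ3/σ4 boundary: cluster /gw/ — /gw/ is itself a permitted onset, so the whole cluster goes right; preceding coda = ∅.
So the parse is vri.lald.vri.gwagn.
Mapping each syllable to C/V: /vri/ → CCV, /lald/ → CVCC, /vri/ → CCV, /gwagn/ → CCVCC.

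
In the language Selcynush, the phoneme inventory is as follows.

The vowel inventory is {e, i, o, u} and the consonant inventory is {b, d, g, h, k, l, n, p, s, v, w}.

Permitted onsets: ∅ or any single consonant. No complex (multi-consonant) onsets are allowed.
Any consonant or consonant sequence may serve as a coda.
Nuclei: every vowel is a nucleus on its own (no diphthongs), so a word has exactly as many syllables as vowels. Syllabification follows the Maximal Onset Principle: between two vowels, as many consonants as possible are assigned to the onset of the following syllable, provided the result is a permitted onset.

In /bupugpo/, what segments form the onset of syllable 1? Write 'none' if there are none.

b

Nuclei (vowels): u, u, o → 3 syllables.
V1 /u/ – V2 /u/: just /p/ — single C goes to the following onset.
V2 /u/ – V3 /o/: /gp/ — longest licit onset from the right is /p/, leaving /g/ as coda.
Syllabification: bu.pug.po.
Syllable 1 is /bu/: onset /b/, nucleus /u/, coda ∅.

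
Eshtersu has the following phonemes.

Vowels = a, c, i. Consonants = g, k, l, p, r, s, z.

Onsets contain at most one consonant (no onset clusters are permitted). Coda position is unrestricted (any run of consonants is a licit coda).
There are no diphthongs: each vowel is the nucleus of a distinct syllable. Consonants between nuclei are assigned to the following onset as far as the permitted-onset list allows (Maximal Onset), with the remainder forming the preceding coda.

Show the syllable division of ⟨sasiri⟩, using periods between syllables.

sa.si.ri

Vowels present: a, i, i; each is a nucleus, giving 3 syllables.
V1 /a/ – V2 /i/: just /s/ — single C goes to the following onset.
V2 /i/ – V3 /i/: /r/ is a single consonant, so it becomes the next onset.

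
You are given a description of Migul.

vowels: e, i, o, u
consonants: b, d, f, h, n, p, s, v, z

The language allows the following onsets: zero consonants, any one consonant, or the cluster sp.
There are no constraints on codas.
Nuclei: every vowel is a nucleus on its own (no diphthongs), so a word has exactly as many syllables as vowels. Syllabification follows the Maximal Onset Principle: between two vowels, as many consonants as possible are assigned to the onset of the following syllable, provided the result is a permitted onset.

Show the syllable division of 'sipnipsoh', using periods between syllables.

The vowels are i, i, o — 3 nuclei, so 3 syllables.
/i…i/ gap (V1→V2): /pn/; trying suffixes from longest down, /n/ is the first permitted one, so coda /p/ | onset /n/.
/i…o/ gap (V2→V3): /ps/; trying suffixes from longest down, /s/ is the first permitted one, so coda /p/ | onset /s/.

sip.nip.soh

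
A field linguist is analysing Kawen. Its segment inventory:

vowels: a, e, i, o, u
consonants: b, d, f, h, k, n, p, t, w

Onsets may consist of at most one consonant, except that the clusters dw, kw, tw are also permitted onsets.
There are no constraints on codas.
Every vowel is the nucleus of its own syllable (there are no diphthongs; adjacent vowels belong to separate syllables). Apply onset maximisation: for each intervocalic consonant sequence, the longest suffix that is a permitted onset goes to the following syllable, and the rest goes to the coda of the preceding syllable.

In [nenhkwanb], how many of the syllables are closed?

Nuclei (vowels): e, a → 2 syllables.
σ1/σ2 boundary: cluster /nhkw/ — the longest permitted-onset suffix is /kw/; onset = /kw/, preceding coda = /nh/.
Syllabification: nenh.kwanb.
Classifying each syllable: /nenh/ (closed), /kwanb/ (closed).
Closed syllables: 2.

2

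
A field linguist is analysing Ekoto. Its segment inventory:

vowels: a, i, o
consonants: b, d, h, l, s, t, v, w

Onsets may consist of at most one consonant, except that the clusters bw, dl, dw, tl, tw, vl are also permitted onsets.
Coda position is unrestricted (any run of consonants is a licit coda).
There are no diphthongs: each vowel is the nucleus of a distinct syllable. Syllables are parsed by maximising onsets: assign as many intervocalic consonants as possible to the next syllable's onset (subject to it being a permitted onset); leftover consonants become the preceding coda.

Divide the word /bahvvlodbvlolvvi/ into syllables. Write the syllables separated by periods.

bahv.vlodb.vlolv.vi

Nuclei (vowels): a, o, o, i → 4 syllables.
/a…o/ gap (V1→V2): cluster /hvvl/ — the longest permitted-onset suffix is /vl/; onset = /vl/, preceding coda = /hv/.
/o…o/ gap (V2→V3): /dbvl/ splits as /db/ + /vl/ (/vl/ is the longest suffix that is a licit onset).
/o…i/ gap (V3→V4): /lvv/ splits as /lv/ + /v/ (/v/ is the longest suffix that is a licit onset).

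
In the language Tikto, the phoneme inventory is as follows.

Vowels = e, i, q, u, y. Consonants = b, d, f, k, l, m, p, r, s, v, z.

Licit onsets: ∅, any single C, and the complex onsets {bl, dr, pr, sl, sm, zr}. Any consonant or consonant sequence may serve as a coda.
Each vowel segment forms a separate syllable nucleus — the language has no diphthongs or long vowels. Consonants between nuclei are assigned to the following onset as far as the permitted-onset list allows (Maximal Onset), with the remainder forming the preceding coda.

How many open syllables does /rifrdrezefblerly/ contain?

2

Vowels present: i, e, e, e, y; each is a nucleus, giving 5 syllables.
σ1/σ2 boundary: /frdr/; trying suffixes from longest down, /dr/ is the first permitted one, so coda /fr/ | onset /dr/.
σ2/σ3 boundary: just /z/ — single C goes to the following onset.
σ3/σ4 boundary: cluster /fbl/ — the longest permitted-onset suffix is /bl/; onset = /bl/, preceding coda = /f/.
σ4/σ5 boundary: /rl/; trying suffixes from longest down, /l/ is the first permitted one, so coda /r/ | onset /l/.
Result: rifr.dre.zef.bler.ly.
Classifying each syllable: /rifr/ (closed), /dre/ (open), /zef/ (closed), /bler/ (closed), /ly/ (open).
Open syllables: 2.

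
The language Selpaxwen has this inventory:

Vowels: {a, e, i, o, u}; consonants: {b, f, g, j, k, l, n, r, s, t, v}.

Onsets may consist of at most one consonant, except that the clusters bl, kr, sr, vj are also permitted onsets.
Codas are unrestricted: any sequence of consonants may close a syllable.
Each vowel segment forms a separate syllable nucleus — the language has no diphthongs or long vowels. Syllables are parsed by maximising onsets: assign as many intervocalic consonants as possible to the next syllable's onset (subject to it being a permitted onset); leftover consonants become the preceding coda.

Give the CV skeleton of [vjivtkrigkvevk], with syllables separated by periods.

Nuclei (vowels): i, i, e → 3 syllables.
/i…i/ gap (V1→V2): /vtkr/ splits as /vt/ + /kr/ (/kr/ is the longest suffix that is a licit onset).
/i…e/ gap (V2→V3): cluster /gkv/ — the longest permitted-onset suffix is /v/; onset = /v/, preceding coda = /gk/.
So the parse is vjivt.krigk.vevk.
Mapping each syllable to C/V: /vjivt/ → CCVCC, /krigk/ → CCVCC, /vevk/ → CVCC.

CCVCC.CCVCC.CVCC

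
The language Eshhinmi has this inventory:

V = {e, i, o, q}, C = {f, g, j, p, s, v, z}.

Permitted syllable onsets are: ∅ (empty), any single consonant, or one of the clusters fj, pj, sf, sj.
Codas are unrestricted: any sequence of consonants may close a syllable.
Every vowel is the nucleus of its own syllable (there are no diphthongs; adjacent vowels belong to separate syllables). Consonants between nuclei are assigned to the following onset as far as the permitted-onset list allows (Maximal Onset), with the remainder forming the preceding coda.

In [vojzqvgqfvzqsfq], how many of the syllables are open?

2

The vowels are o, q, q, q, q — 5 nuclei, so 5 syllables.
V1 /o/ – V2 /q/: /jz/ splits as /j/ + /z/ (/z/ is the longest suffix that is a licit onset).
V2 /q/ – V3 /q/: /vg/ splits as /v/ + /g/ (/g/ is the longest suffix that is a licit onset).
V3 /q/ – V4 /q/: /fvz/ splits as /fv/ + /z/ (/z/ is the longest suffix that is a licit onset).
V4 /q/ – V5 /q/: /sf/ is a licit onset in full, so it all attaches to the next syllable.
Result: voj.zqv.gqfv.zq.sfq.
Classifying each syllable: /voj/ (closed), /zqv/ (closed), /gqfv/ (closed), /zq/ (open), /sfq/ (open).
Open syllables: 2.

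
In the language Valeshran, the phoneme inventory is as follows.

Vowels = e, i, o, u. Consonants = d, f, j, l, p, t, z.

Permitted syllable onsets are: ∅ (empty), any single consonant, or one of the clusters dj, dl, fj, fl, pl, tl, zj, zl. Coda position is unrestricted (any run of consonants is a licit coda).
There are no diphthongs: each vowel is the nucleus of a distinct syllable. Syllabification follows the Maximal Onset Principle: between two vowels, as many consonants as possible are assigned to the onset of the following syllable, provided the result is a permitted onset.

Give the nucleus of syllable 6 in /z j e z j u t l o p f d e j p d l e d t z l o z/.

Nuclei (vowels): e, u, o, e, e, o → 6 syllables.
The sixth nucleus (vowel 6 from the left) is /o/.

o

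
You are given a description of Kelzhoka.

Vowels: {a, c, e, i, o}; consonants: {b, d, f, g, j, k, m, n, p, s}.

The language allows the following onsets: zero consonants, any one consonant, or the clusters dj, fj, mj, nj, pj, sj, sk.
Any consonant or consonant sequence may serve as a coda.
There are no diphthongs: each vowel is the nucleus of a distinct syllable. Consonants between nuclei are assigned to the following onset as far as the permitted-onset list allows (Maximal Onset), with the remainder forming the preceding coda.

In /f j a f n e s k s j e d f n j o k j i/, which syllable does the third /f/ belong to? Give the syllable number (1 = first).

3

Vowels present: a, e, e, o, i; each is a nucleus, giving 5 syllables.
Between /a/ (V1) and /e/ (V2): cluster /fn/ — the longest permitted-onset suffix is /n/; onset = /n/, preceding coda = /f/.
Between /e/ (V2) and /e/ (V3): /sksj/; trying suffixes from longest down, /sj/ is the first permitted one, so coda /sk/ | onset /sj/.
Between /e/ (V3) and /o/ (V4): /dfnj/ splits as /df/ + /nj/ (/nj/ is the longest suffix that is a licit onset).
Between /o/ (V4) and /i/ (V5): /kj/; trying suffixes from longest down, /j/ is the first permitted one, so coda /k/ | onset /j/.
Putting it together: fjaf.nesk.sjedf.njok.ji.
The third /f/ is in the coda of syllable 3 (/sjedf/).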